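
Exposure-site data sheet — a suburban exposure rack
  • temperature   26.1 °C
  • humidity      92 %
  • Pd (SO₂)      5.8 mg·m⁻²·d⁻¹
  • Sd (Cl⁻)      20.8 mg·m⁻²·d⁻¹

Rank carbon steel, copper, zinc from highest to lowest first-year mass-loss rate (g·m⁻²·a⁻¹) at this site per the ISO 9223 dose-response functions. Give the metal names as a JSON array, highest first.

["carbon steel", "copper", "zinc"]

carbon steel: f(T) = -0.054·(T−10) [T>10 °C] = -0.8694
  sulphur-dioxide contribution → 11.65 μm/a
  chloride contribution → 39.6 μm/a
  ⇒ r_corr(carbon steel) = 51.26 μm/a
  mass loss = 51.26 μm/a × 7.85 g/cm³ = 402.4 g·m⁻²·a⁻¹
copper: temperature factor f = -0.080·(16.1) = -1.2880
  sulphur-dioxide contribution → 0.5257 μm/a
  chloride contribution → 2.293 μm/a
  total first-year rate 2.819 μm/a
  mass loss = 2.819 μm/a × 8.96 g/cm³ = 25.26 g·m⁻²·a⁻¹
zinc: T>10 °C ⇒ hinge -0.071·(26.1−10) = -1.1431
  sulphur-dioxide contribution → 0.6137 μm/a
  chloride contribution → 1.894 μm/a
  total first-year rate 2.508 μm/a
  mass loss = 2.508 μm/a × 7.14 g/cm³ = 17.91 g·m⁻²·a⁻¹
Ordering by g·m⁻²·a⁻¹: carbon steel (402) > copper (25.3) > zinc (17.9)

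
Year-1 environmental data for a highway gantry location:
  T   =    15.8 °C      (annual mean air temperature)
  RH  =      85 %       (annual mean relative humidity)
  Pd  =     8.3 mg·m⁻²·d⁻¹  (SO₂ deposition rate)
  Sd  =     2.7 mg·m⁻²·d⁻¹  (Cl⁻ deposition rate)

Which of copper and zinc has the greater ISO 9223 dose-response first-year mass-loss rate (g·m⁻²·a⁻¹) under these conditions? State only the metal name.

copper: T>10 °C ⇒ hinge -0.080·(15.8−10) = -0.4640
  Pd branch = 0.0053·Pd^0.26·e^(0.059·RH+f) = 0.8704 μm/a
  Sd branch = 0.01025·Sd^0.27·e^(0.036·RH+0.049·T) = 0.62 μm/a
  r_corr = 0.8704 + 0.62 = 1.49 μm/a
  mass loss = 1.49 μm/a × 8.96 g/cm³ = 13.35 g·m⁻²·a⁻¹
zinc: f(T) = -0.071·(T−10) [T>10 °C] = -0.4118
  SO₂ term: 0.0129·8.3^0.44·exp(0.046·85-0.4118) = 1.082
  Cl⁻ term: 0.0175·2.7^0.57·exp(0.008·85+0.085·15.8) = 0.2331
  sum: 1.082 + 0.2331 → r_corr = 1.315 μm/a
  mass loss = 1.315 μm/a × 7.14 g/cm³ = 9.39 g·m⁻²·a⁻¹
Ordering by g·m⁻²·a⁻¹: copper (13.4) > zinc (9.39)

copper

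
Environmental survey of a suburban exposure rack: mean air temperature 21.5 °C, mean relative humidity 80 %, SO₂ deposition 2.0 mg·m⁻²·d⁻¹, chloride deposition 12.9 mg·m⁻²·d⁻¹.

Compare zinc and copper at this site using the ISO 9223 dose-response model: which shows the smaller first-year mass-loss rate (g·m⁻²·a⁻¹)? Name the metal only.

zinc

zinc: T>10 °C ⇒ hinge -0.071·(21.5−10) = -0.8165
  Pd branch = 0.0129·Pd^0.44·e^(0.046·RH+f) = 0.3067 μm/a
  Sd branch = 0.0175·Sd^0.57·e^(0.008·RH+0.085·T) = 0.8865 μm/a
  r_corr = 0.3067 + 0.8865 = 1.193 μm/a
  mass loss = 1.193 μm/a × 7.14 g/cm³ = 8.519 g·m⁻²·a⁻¹
copper: T>10 °C ⇒ hinge -0.080·(21.5−10) = -0.9200
  Pd branch = 0.0053·Pd^0.26·e^(0.059·RH+f) = 0.2837 μm/a
  Cl⁻ term: 0.01025·12.9^0.27·exp(0.036·80+0.049·21.5) = 1.044
  sum: 0.2837 + 1.044 → r_corr = 1.328 μm/a
  mass loss = 1.328 μm/a × 8.96 g/cm³ = 11.9 g·m⁻²·a⁻¹
Ordering by g·m⁻²·a⁻¹: copper (11.9) > zinc (8.52)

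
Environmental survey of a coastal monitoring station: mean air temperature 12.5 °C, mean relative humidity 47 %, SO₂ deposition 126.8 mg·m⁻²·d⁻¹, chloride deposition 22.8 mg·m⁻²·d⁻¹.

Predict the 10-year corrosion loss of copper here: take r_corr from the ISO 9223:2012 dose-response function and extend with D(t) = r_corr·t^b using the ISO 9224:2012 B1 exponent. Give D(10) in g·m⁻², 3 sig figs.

copper: temperature factor f = -0.080·(2.5) = -0.2000
  sulphur-dioxide contribution → 0.2446 μm/a
  chloride contribution → 0.2389 μm/a
  total first-year rate 0.4835 μm/a
ISO 9224: D(t) = r_corr · t^b with b = 0.667 (copper, B1)
  D(10) = 0.4835 × 10^0.667 = 0.4835 × 4.645 = 2.246 μm
  Mass loss = 2.246 μm × 8.96 g/cm³ = 20.12 g·m⁻²

D(10) = 20.1 g·m⁻²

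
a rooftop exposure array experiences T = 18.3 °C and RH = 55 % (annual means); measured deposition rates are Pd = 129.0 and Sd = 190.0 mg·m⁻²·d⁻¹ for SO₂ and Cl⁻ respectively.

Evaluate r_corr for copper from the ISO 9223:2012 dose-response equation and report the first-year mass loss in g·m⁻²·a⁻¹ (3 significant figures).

r_corr = 8.94 g·m⁻²·a⁻¹

copper: f(T) = -0.080·(T−10) [T>10 °C] = -0.6640
  Pd branch = 0.0053·Pd^0.26·e^(0.059·RH+f) = 0.2477 μm/a
  Sd branch = 0.01025·Sd^0.27·e^(0.036·RH+0.049·T) = 0.7505 μm/a
  sum: 0.2477 + 0.7505 → r_corr = 0.9982 μm/a
Convert to mass loss: 0.9982 μm/a × 8.96 g/cm³ = 8.944 g·m⁻²·a⁻¹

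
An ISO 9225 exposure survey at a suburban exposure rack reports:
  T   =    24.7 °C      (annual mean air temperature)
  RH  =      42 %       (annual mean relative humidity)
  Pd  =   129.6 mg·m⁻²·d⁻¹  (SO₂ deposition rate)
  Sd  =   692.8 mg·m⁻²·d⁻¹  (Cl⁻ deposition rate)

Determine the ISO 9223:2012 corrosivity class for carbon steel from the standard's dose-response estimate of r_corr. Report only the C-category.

carbon steel: temperature factor f = -0.054·(14.7) = -0.7938
  SO₂ term: 1.77·129.6^0.52·exp(0.02·42-0.7938) = 23.26
  Cl⁻ term: 0.102·692.8^0.62·exp(0.033·42+0.04·24.7) = 63.21
  sum: 23.26 + 63.21 → r_corr = 86.47 μm/a
ISO 9223 Table 2 (carbon steel): 80 < 86.5 ≤ 200 μm/a ⇒ C5

C5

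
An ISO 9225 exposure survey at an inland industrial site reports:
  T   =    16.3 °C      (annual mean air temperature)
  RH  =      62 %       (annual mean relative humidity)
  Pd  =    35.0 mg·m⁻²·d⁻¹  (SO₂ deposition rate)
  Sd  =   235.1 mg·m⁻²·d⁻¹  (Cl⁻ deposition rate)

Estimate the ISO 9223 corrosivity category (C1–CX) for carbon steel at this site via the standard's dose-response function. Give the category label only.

C4

carbon steel: temperature factor f = -0.054·(6.3) = -0.3402
  SO₂ term: 1.77·35.0^0.52·exp(0.02·62-0.3402) = 27.65
  Cl⁻ term: 0.102·235.1^0.62·exp(0.033·62+0.04·16.3) = 44.72
  r_corr = 27.65 + 44.72 = 72.37 μm/a
Category bounds: 50…80 μm/a bracket r_corr ⇒ C4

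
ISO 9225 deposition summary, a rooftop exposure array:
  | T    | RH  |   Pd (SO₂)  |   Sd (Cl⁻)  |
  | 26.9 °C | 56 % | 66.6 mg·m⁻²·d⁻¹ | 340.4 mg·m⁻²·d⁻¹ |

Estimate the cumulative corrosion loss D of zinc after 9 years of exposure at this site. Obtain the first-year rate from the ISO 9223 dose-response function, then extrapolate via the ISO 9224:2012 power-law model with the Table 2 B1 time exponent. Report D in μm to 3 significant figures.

D(9) = 46.6 μm

zinc: temperature factor f = -0.071·(16.9) = -1.1999
  Pd branch = 0.0129·Pd^0.44·e^(0.046·RH+f) = 0.324 μm/a
  Cl⁻ term: 0.0175·340.4^0.57·exp(0.008·56+0.085·26.9) = 7.479
  r_corr = 0.324 + 7.479 = 7.803 μm/a
ISO 9224: D(t) = r_corr · t^b with b = 0.813 (zinc, B1)
  D(9) = 7.803 × 9^0.813 = 7.803 × 5.968 = 46.57 μm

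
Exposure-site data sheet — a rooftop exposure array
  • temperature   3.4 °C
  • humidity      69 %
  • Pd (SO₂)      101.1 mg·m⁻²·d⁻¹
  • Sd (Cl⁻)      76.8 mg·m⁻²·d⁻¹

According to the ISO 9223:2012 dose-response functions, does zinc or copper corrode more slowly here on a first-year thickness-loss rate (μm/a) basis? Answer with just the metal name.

copper

zinc: temperature factor f = +0.038·(-6.6) = -0.2508
  SO₂ term: 0.0129·101.1^0.44·exp(0.046·69-0.2508) = 1.829
  Cl⁻ term: 0.0175·76.8^0.57·exp(0.008·69+0.085·3.4) = 0.4819
  r_corr = 1.829 + 0.4819 = 2.311 μm/a
copper: temperature factor f = +0.126·(-6.6) = -0.8316
  Pd branch = 0.0053·Pd^0.26·e^(0.059·RH+f) = 0.4491 μm/a
  Cl⁻ term: 0.01025·76.8^0.27·exp(0.036·69+0.049·3.4) = 0.4687
  r_corr = 0.4491 + 0.4687 = 0.9178 μm/a
Ordering by μm/a: zinc (2.31) > copper (0.918)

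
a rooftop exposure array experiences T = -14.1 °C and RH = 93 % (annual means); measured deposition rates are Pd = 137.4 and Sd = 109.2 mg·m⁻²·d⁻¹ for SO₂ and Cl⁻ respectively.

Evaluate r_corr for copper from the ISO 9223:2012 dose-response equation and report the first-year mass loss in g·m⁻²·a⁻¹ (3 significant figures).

copper: f(T) = +0.126·(T−10) [T≤10 °C] = -3.0366
  sulphur-dioxide contribution → 0.221 μm/a
  chloride contribution → 0.5188 μm/a
  total first-year rate 0.7398 μm/a
Convert to mass loss: 0.7398 μm/a × 8.96 g/cm³ = 6.628 g·m⁻²·a⁻¹

r_corr = 6.63 g·m⁻²·a⁻¹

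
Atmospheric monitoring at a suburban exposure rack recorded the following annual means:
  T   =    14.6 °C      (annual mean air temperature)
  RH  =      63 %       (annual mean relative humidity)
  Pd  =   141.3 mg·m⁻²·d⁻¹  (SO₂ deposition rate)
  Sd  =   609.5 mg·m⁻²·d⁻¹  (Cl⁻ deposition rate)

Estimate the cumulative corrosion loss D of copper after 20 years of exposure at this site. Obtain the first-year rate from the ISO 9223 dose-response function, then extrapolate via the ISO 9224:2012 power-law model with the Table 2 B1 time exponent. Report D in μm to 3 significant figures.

D(20) = 12.5 μm

copper: temperature factor f = -0.080·(4.6) = -0.3680
  SO₂ term: 0.0053·141.3^0.26·exp(0.059·63-0.3680) = 0.5467
  Cl⁻ term: 0.01025·609.5^0.27·exp(0.036·63+0.049·14.6) = 1.144
  sum: 0.5467 + 1.144 → r_corr = 1.69 μm/a
Long-term exponent b (ISO 9224 Table 2, B1) = 0.667
  D(20) = 1.69 × 20^0.667 = 1.69 × 7.375 = 12.47 μm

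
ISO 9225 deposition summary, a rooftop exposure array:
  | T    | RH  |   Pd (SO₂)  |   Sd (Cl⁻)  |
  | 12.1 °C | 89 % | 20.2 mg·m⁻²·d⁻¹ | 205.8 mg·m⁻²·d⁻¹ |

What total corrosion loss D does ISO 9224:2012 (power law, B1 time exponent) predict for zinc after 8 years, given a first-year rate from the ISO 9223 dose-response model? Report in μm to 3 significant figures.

D(8) = 24.8 μm

zinc: f(T) = -0.071·(T−10) [T>10 °C] = -0.1491
  sulphur-dioxide contribution → 2.501 μm/a
  chloride contribution → 2.078 μm/a
  ⇒ r_corr(zinc) = 4.579 μm/a
Long-term exponent b (ISO 9224 Table 2, B1) = 0.813
  D(8) = 4.579 × 8^0.813 = 4.579 × 5.423 = 24.83 μm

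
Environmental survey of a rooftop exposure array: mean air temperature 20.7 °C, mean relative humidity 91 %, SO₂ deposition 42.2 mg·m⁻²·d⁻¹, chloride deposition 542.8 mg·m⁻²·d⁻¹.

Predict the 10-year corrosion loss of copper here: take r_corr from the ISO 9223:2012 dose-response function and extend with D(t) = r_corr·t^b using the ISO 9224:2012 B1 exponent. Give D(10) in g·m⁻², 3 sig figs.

copper: temperature factor f = -0.080·(10.7) = -0.8560
  SO₂ term: 0.0053·42.2^0.26·exp(0.059·91-0.8560) = 1.279
  Cl⁻ term: 0.01025·542.8^0.27·exp(0.036·91+0.049·20.7) = 4.096
  sum: 1.279 + 4.096 → r_corr = 5.375 μm/a
Long-term exponent b (ISO 9224 Table 2, B1) = 0.667
  D(10) = 5.375 × 10^0.667 = 5.375 × 4.645 = 24.97 μm
  Mass loss = 24.97 μm × 8.96 g/cm³ = 223.7 g·m⁻²

D(10) = 224 g·m⁻²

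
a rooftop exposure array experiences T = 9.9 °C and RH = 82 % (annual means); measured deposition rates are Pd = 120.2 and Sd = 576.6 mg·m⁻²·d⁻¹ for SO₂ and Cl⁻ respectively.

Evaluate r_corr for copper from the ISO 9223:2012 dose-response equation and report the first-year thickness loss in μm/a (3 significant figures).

r_corr = 4.07 μm/a

copper: T≤10 °C ⇒ hinge +0.126·(9.9−10) = -0.0126
  Pd branch = 0.0053·Pd^0.26·e^(0.059·RH+f) = 2.295 μm/a
  Cl⁻ term: 0.01025·576.6^0.27·exp(0.036·82+0.049·9.9) = 1.774
  sum: 2.295 + 1.774 → r_corr = 4.068 μm/a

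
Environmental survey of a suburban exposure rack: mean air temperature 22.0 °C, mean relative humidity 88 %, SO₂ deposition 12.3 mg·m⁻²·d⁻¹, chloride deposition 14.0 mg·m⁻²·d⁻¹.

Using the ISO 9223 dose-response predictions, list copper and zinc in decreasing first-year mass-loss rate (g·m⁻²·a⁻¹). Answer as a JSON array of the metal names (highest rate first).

["copper", "zinc"]

copper: temperature factor f = -0.080·(12.0) = -0.9600
  sulphur-dioxide contribution → 0.7008 μm/a
  chloride contribution → 1.459 μm/a
  ⇒ r_corr(copper) = 2.16 μm/a
  mass loss = 2.16 μm/a × 8.96 g/cm³ = 19.36 g·m⁻²·a⁻¹
zinc: f(T) = -0.071·(T−10) [T>10 °C] = -0.8520
  sulphur-dioxide contribution → 0.9509 μm/a
  chloride contribution → 1.033 μm/a
  total first-year rate 1.984 μm/a
  mass loss = 1.984 μm/a × 7.14 g/cm³ = 14.17 g·m⁻²·a⁻¹
Ordering by g·m⁻²·a⁻¹: copper (19.4) > zinc (14.2)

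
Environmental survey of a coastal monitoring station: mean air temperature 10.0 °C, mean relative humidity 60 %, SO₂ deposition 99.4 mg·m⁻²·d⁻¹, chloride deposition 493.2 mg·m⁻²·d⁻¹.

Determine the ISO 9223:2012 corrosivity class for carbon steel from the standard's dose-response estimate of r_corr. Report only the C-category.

C5

carbon steel: temperature factor f = +0.150·(0.0) = +0.0000
  SO₂ term: 1.77·99.4^0.52·exp(0.02·60+0.0000) = 64.23
  Sd branch = 0.102·Sd^0.62·e^(0.033·RH+0.04·T) = 51.51 μm/a
  sum: 64.23 + 51.51 → r_corr = 115.7 μm/a
Category bounds: 80…200 μm/a bracket r_corr ⇒ C5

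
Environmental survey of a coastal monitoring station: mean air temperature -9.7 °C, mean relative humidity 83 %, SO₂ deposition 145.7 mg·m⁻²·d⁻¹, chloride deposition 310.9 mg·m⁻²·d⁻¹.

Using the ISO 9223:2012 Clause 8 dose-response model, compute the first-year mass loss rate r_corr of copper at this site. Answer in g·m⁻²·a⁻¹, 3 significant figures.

copper: f(T) = +0.126·(T−10) [T≤10 °C] = -2.4822
  Pd branch = 0.0053·Pd^0.26·e^(0.059·RH+f) = 0.2165 μm/a
  Cl⁻ term: 0.01025·310.9^0.27·exp(0.036·83+0.049·-9.7) = 0.5956
  r_corr = 0.2165 + 0.5956 = 0.8122 μm/a
Convert to mass loss: 0.8122 μm/a × 8.96 g/cm³ = 7.277 g·m⁻²·a⁻¹

r_corr = 7.28 g·m⁻²·a⁻¹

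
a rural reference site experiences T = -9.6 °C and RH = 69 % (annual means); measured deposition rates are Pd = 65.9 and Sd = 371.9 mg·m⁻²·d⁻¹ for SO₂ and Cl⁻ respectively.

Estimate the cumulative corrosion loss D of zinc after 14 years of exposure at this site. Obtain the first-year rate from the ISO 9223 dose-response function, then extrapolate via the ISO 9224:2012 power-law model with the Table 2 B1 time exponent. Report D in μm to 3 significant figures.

D(14) = 11.3 μm

zinc: f(T) = +0.038·(T−10) [T≤10 °C] = -0.7448
  SO₂ term: 0.0129·65.9^0.44·exp(0.046·69-0.7448) = 0.9245
  Cl⁻ term: 0.0175·371.9^0.57·exp(0.008·69+0.085·-9.6) = 0.3922
  sum: 0.9245 + 0.3922 → r_corr = 1.317 μm/a
ISO 9224: D(t) = r_corr · t^b with b = 0.813 (zinc, B1)
  D(14) = 1.317 × 14^0.813 = 1.317 × 8.547 = 11.25 μm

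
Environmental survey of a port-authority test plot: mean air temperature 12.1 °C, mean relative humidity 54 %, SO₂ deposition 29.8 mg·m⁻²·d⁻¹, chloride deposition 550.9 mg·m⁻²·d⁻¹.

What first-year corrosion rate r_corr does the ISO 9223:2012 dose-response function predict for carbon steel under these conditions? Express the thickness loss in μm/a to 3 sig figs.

r_corr = 76.4 μm/a

carbon steel: f(T) = -0.054·(T−10) [T>10 °C] = -0.1134
  Pd branch = 1.77·Pd^0.52·e^(0.02·RH+f) = 27.19 μm/a
  Cl⁻ term: 0.102·550.9^0.62·exp(0.033·54+0.04·12.1) = 49.22
  r_corr = 27.19 + 49.22 = 76.41 μm/a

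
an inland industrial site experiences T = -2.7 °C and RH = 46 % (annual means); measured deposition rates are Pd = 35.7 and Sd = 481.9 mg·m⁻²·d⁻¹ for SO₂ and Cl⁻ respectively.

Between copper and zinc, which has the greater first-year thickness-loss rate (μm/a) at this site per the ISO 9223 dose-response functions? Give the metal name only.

copper: f(T) = +0.126·(T−10) [T≤10 °C] = -1.6002
  Pd branch = 0.0053·Pd^0.26·e^(0.059·RH+f) = 0.0409 μm/a
  Cl⁻ term: 0.01025·481.9^0.27·exp(0.036·46+0.049·-2.7) = 0.2494
  r_corr = 0.0409 + 0.2494 = 0.2903 μm/a
zinc: f(T) = +0.038·(T−10) [T≤10 °C] = -0.4826
  SO₂ term: 0.0129·35.7^0.44·exp(0.046·46-0.4826) = 0.3185
  Cl⁻ term: 0.0175·481.9^0.57·exp(0.008·46+0.085·-2.7) = 0.6799
  r_corr = 0.3185 + 0.6799 = 0.9985 μm/a
Ordering by μm/a: zinc (0.998) > copper (0.29)

zinc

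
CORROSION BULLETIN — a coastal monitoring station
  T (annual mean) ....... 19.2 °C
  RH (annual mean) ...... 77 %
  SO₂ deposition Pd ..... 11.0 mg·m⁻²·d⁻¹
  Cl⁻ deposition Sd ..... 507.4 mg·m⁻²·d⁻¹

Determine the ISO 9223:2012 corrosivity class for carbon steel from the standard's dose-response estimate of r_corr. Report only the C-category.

C5

carbon steel: T>10 °C ⇒ hinge -0.054·(19.2−10) = -0.4968
  Pd branch = 1.77·Pd^0.52·e^(0.02·RH+f) = 17.48 μm/a
  Cl⁻ term: 0.102·507.4^0.62·exp(0.033·77+0.04·19.2) = 132.7
  r_corr = 17.48 + 132.7 = 150.2 μm/a
Category bounds: 80…200 μm/a bracket r_corr ⇒ C5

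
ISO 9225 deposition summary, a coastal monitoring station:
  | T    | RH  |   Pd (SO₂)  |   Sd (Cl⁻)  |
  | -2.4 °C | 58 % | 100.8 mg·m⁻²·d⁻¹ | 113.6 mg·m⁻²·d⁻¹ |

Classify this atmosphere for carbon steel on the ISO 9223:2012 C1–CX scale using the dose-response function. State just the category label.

carbon steel: temperature factor f = +0.150·(-12.4) = -1.8600
  SO₂ term: 1.77·100.8^0.52·exp(0.02·58-1.8600) = 9.678
  Cl⁻ term: 0.102·113.6^0.62·exp(0.033·58+0.04·-2.4) = 11.82
  r_corr = 9.678 + 11.82 = 21.49 μm/a
Category bounds: 1.3…25 μm/a bracket r_corr ⇒ C2

C2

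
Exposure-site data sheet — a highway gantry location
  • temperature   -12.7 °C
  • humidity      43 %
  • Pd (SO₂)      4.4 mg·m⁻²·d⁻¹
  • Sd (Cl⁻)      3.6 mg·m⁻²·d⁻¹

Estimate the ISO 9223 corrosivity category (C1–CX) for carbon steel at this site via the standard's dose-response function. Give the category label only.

carbon steel: T≤10 °C ⇒ hinge +0.150·(-12.7−10) = -3.4050
  sulphur-dioxide contribution → 0.3001 μm/a
  chloride contribution → 0.5612 μm/a
  ⇒ r_corr(carbon steel) = 0.8614 μm/a
ISO 9223 Table 2 (carbon steel): 0 < 0.861 ≤ 1.3 μm/a ⇒ C1

C1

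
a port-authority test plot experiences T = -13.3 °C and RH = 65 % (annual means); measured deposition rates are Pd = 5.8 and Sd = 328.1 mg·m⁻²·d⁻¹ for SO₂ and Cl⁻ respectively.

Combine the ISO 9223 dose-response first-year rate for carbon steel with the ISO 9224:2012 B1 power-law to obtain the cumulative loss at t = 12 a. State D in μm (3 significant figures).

carbon steel: temperature factor f = +0.150·(-23.3) = -3.4950
  sulphur-dioxide contribution → 0.4917 μm/a
  chloride contribution → 18.58 μm/a
  total first-year rate 19.07 μm/a
Power-law: D(12) = r_corr · 12^0.523
  D(12) = 19.07 × 12^0.523 = 19.07 × 3.668 = 69.95 μm

D(12) = 70.0 μm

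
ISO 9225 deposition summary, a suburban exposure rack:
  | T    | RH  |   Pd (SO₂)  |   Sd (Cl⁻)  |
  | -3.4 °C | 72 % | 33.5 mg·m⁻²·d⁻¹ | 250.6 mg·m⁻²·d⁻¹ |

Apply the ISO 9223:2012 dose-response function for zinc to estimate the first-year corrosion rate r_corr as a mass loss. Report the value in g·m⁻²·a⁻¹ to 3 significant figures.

r_corr = 11.0 g·m⁻²·a⁻¹

zinc: f(T) = +0.038·(T−10) [T≤10 °C] = -0.5092
  Pd branch = 0.0129·Pd^0.44·e^(0.046·RH+f) = 0.9974 μm/a
  Sd branch = 0.0175·Sd^0.57·e^(0.008·RH+0.085·T) = 0.5434 μm/a
  sum: 0.9974 + 0.5434 → r_corr = 1.541 μm/a
Convert to mass loss: 1.541 μm/a × 7.14 g/cm³ = 11 g·m⁻²·a⁻¹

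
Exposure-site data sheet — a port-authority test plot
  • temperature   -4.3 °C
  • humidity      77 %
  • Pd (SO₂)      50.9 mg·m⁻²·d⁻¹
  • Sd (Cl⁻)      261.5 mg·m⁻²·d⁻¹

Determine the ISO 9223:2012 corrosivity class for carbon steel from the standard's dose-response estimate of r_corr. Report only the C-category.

C3

carbon steel: temperature factor f = +0.150·(-14.3) = -2.1450
  SO₂ term: 1.77·50.9^0.52·exp(0.02·77-2.1450) = 7.46
  Cl⁻ term: 0.102·261.5^0.62·exp(0.033·77+0.04·-4.3) = 34.38
  sum: 7.46 + 34.38 → r_corr = 41.84 μm/a
Category bounds: 25…50 μm/a bracket r_corr ⇒ C3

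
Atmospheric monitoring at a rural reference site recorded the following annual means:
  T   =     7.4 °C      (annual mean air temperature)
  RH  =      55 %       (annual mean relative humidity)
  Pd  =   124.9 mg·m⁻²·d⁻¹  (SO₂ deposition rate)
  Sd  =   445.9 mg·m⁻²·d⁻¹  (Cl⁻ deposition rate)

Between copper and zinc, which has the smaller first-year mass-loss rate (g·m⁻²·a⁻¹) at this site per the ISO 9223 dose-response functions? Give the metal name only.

copper: T≤10 °C ⇒ hinge +0.126·(7.4−10) = -0.3276
  sulphur-dioxide contribution → 0.3439 μm/a
  chloride contribution → 0.5539 μm/a
  ⇒ r_corr(copper) = 0.8977 μm/a
  mass loss = 0.8977 μm/a × 8.96 g/cm³ = 8.044 g·m⁻²·a⁻¹
zinc: T≤10 °C ⇒ hinge +0.038·(7.4−10) = -0.0988
  sulphur-dioxide contribution → 1.227 μm/a
  chloride contribution → 1.65 μm/a
  ⇒ r_corr(zinc) = 2.877 μm/a
  mass loss = 2.877 μm/a × 7.14 g/cm³ = 20.54 g·m⁻²·a⁻¹
Ordering by g·m⁻²·a⁻¹: zinc (20.5) > copper (8.04)

copper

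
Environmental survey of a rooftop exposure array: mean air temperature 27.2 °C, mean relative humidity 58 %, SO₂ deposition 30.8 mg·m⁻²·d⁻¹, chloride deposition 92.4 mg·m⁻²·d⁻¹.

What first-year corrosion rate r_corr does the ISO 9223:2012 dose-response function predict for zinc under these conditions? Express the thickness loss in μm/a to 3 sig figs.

zinc: f(T) = -0.071·(T−10) [T>10 °C] = -1.2212
  SO₂ term: 0.0129·30.8^0.44·exp(0.046·58-1.2212) = 0.2477
  Sd branch = 0.0175·Sd^0.57·e^(0.008·RH+0.085·T) = 3.707 μm/a
  r_corr = 0.2477 + 3.707 = 3.955 μm/a

r_corr = 3.96 μm/a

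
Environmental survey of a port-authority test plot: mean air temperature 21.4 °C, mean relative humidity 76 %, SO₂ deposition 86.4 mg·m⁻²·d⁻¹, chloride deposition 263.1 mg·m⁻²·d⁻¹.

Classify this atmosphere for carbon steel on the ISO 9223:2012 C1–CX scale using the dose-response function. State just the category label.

C5

carbon steel: f(T) = -0.054·(T−10) [T>10 °C] = -0.6156
  SO₂ term: 1.77·86.4^0.52·exp(0.02·76-0.6156) = 44.44
  Sd branch = 0.102·Sd^0.62·e^(0.033·RH+0.04·T) = 93.33 μm/a
  sum: 44.44 + 93.33 → r_corr = 137.8 μm/a
138 μm/a falls in (80, 200] for carbon steel → category C5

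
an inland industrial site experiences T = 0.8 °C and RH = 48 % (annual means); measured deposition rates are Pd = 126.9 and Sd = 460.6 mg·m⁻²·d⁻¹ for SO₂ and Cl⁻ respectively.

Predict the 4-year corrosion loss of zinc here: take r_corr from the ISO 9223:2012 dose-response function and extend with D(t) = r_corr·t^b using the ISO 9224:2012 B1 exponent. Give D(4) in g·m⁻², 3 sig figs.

D(4) = 35.3 g·m⁻²

zinc: f(T) = +0.038·(T−10) [T≤10 °C] = -0.3496
  SO₂ term: 0.0129·126.9^0.44·exp(0.046·48-0.3496) = 0.697
  Sd branch = 0.0175·Sd^0.57·e^(0.008·RH+0.085·T) = 0.9066 μm/a
  r_corr = 0.697 + 0.9066 = 1.604 μm/a
Power-law: D(4) = r_corr · 4^0.813
  D(4) = 1.604 × 4^0.813 = 1.604 × 3.087 = 4.95 μm
  Mass loss = 4.95 μm × 7.14 g/cm³ = 35.34 g·m⁻²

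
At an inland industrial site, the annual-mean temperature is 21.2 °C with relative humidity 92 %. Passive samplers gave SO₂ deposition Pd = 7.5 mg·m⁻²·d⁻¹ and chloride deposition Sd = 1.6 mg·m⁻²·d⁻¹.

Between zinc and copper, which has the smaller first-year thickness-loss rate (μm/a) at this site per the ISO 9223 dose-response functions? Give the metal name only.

zinc

zinc: T>10 °C ⇒ hinge -0.071·(21.2−10) = -0.7952
  SO₂ term: 0.0129·7.5^0.44·exp(0.046·92-0.7952) = 0.9732
  Sd branch = 0.0175·Sd^0.57·e^(0.008·RH+0.085·T) = 0.2895 μm/a
  r_corr = 0.9732 + 0.2895 = 1.263 μm/a
copper: temperature factor f = -0.080·(11.2) = -0.8960
  SO₂ term: 0.0053·7.5^0.26·exp(0.059·92-0.8960) = 0.8318
  Sd branch = 0.01025·Sd^0.27·e^(0.036·RH+0.049·T) = 0.9023 μm/a
  sum: 0.8318 + 0.9023 → r_corr = 1.734 μm/a
Ordering by μm/a: copper (1.73) > zinc (1.26)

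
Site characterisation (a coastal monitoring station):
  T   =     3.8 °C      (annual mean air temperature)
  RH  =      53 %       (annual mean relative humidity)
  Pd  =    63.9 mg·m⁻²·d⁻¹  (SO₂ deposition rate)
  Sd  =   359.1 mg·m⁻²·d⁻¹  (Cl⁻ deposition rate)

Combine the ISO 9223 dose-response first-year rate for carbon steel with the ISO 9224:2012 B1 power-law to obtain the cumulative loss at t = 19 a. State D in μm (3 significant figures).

D(19) = 204 μm

carbon steel: temperature factor f = +0.150·(-6.2) = -0.9300
  sulphur-dioxide contribution → 17.51 μm/a
  chloride contribution → 26.21 μm/a
  total first-year rate 43.72 μm/a
ISO 9224: D(t) = r_corr · t^b with b = 0.523 (carbon steel, B1)
  D(19) = 43.72 × 19^0.523 = 43.72 × 4.664 = 203.9 μm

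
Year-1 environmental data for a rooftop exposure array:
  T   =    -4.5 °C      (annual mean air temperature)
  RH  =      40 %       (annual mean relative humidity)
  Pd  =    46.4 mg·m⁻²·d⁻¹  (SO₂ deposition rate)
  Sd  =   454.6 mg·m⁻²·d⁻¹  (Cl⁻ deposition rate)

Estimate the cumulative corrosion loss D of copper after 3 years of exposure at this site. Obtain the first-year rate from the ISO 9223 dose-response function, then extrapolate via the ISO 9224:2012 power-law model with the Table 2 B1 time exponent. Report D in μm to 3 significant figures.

copper: temperature factor f = +0.126·(-14.5) = -1.8270
  Pd branch = 0.0053·Pd^0.26·e^(0.059·RH+f) = 0.02449 μm/a
  Cl⁻ term: 0.01025·454.6^0.27·exp(0.036·40+0.049·-4.5) = 0.1811
  r_corr = 0.02449 + 0.1811 = 0.2056 μm/a
Power-law: D(3) = r_corr · 3^0.667
  D(3) = 0.2056 × 3^0.667 = 0.2056 × 2.081 = 0.4278 μm

D(3) = 0.428 μm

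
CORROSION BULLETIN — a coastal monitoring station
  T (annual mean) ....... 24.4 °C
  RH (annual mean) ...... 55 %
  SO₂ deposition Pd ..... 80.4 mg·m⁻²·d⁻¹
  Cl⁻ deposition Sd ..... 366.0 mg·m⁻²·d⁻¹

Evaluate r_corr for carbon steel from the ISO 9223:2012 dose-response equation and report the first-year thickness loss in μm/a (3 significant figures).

carbon steel: f(T) = -0.054·(T−10) [T>10 °C] = -0.7776
  SO₂ term: 1.77·80.4^0.52·exp(0.02·55-0.7776) = 23.92
  Sd branch = 0.102·Sd^0.62·e^(0.033·RH+0.04·T) = 64.58 μm/a
  sum: 23.92 + 64.58 → r_corr = 88.49 μm/a

r_corr = 88.5 μm/a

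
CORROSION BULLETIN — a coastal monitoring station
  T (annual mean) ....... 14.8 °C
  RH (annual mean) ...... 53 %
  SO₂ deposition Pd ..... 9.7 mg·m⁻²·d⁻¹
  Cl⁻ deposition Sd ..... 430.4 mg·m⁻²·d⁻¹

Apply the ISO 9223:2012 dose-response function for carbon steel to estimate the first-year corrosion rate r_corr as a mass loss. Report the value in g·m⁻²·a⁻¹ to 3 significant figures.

r_corr = 458 g·m⁻²·a⁻¹

carbon steel: f(T) = -0.054·(T−10) [T>10 °C] = -0.2592
  Pd branch = 1.77·Pd^0.52·e^(0.02·RH+f) = 12.85 μm/a
  Sd branch = 0.102·Sd^0.62·e^(0.033·RH+0.04·T) = 45.53 μm/a
  sum: 12.85 + 45.53 → r_corr = 58.38 μm/a
Convert to mass loss: 58.38 μm/a × 7.85 g/cm³ = 458.3 g·m⁻²·a⁻¹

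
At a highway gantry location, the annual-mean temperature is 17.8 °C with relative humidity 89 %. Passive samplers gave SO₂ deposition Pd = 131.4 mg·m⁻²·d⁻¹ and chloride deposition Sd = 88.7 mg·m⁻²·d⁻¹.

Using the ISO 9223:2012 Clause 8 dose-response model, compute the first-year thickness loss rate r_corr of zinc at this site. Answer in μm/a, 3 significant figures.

zinc: f(T) = -0.071·(T−10) [T>10 °C] = -0.5538
  sulphur-dioxide contribution → 3.804 μm/a
  chloride contribution → 2.088 μm/a
  ⇒ r_corr(zinc) = 5.892 μm/a

r_corr = 5.89 μm/a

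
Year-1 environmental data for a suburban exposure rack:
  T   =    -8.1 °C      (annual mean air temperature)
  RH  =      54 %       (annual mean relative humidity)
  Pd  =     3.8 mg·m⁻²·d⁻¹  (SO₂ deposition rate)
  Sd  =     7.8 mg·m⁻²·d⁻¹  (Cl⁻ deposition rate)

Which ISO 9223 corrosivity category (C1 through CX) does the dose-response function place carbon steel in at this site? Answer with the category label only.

C2

carbon steel: T≤10 °C ⇒ hinge +0.150·(-8.1−10) = -2.7150
  SO₂ term: 1.77·3.8^0.52·exp(0.02·54-2.7150) = 0.6909
  Cl⁻ term: 0.102·7.8^0.62·exp(0.033·54+0.04·-8.1) = 1.566
  r_corr = 0.6909 + 1.566 = 2.257 μm/a
ISO 9223 Table 2 (carbon steel): 1.3 < 2.26 ≤ 25 μm/a ⇒ C2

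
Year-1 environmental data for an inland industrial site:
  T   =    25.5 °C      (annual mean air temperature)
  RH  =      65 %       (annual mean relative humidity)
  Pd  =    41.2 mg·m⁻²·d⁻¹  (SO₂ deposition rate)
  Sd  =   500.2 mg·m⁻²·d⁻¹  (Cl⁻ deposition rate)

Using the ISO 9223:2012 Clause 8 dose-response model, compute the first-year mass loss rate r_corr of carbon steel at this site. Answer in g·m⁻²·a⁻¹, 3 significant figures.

carbon steel: temperature factor f = -0.054·(15.5) = -0.8370
  sulphur-dioxide contribution → 19.44 μm/a
  chloride contribution → 113.9 μm/a
  ⇒ r_corr(carbon steel) = 133.4 μm/a
Convert to mass loss: 133.4 μm/a × 7.85 g/cm³ = 1047 g·m⁻²·a⁻¹

r_corr = 1.05e+03 g·m⁻²·a⁻¹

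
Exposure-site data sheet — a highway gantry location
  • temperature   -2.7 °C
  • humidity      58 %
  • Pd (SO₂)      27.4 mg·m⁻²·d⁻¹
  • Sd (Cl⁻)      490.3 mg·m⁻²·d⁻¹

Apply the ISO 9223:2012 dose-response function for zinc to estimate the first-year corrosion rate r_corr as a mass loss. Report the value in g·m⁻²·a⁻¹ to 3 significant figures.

r_corr = 8.91 g·m⁻²·a⁻¹

zinc: T≤10 °C ⇒ hinge +0.038·(-2.7−10) = -0.4826
  Pd branch = 0.0129·Pd^0.44·e^(0.046·RH+f) = 0.4924 μm/a
  Sd branch = 0.0175·Sd^0.57·e^(0.008·RH+0.085·T) = 0.7559 μm/a
  r_corr = 0.4924 + 0.7559 = 1.248 μm/a
Convert to mass loss: 1.248 μm/a × 7.14 g/cm³ = 8.913 g·m⁻²·a⁻¹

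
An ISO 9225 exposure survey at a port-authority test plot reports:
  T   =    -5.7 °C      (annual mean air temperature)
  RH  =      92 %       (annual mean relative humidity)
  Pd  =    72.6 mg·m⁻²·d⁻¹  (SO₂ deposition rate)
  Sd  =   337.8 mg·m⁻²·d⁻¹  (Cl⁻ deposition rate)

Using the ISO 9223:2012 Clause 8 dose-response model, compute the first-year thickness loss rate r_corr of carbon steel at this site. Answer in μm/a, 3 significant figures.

r_corr = 72.3 μm/a

carbon steel: f(T) = +0.150·(T−10) [T≤10 °C] = -2.3550
  Pd branch = 1.77·Pd^0.52·e^(0.02·RH+f) = 9.817 μm/a
  Sd branch = 0.102·Sd^0.62·e^(0.033·RH+0.04·T) = 62.5 μm/a
  r_corr = 9.817 + 62.5 = 72.32 μm/a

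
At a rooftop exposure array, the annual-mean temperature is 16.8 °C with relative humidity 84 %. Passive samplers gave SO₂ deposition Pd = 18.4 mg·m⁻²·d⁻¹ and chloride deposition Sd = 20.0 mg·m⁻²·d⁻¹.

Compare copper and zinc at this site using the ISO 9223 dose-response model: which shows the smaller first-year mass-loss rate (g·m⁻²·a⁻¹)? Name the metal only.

copper: T>10 °C ⇒ hinge -0.080·(16.8−10) = -0.5440
  sulphur-dioxide contribution → 0.9316 μm/a
  chloride contribution → 1.078 μm/a
  ⇒ r_corr(copper) = 2.01 μm/a
  mass loss = 2.01 μm/a × 8.96 g/cm³ = 18.01 g·m⁻²·a⁻¹
zinc: f(T) = -0.071·(T−10) [T>10 °C] = -0.4828
  sulphur-dioxide contribution → 1.366 μm/a
  chloride contribution → 0.7882 μm/a
  total first-year rate 2.155 μm/a
  mass loss = 2.155 μm/a × 7.14 g/cm³ = 15.38 g·m⁻²·a⁻¹
Ordering by g·m⁻²·a⁻¹: copper (18) > zinc (15.4)

zinc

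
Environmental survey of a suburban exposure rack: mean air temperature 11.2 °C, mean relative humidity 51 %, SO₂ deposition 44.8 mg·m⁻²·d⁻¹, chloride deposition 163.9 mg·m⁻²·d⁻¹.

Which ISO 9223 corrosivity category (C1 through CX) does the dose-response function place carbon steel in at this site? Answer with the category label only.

carbon steel: T>10 °C ⇒ hinge -0.054·(11.2−10) = -0.0648
  sulphur-dioxide contribution → 33.23 μm/a
  chloride contribution → 20.28 μm/a
  total first-year rate 53.51 μm/a
ISO 9223 Table 2 (carbon steel): 50 < 53.5 ≤ 80 μm/a ⇒ C4

C4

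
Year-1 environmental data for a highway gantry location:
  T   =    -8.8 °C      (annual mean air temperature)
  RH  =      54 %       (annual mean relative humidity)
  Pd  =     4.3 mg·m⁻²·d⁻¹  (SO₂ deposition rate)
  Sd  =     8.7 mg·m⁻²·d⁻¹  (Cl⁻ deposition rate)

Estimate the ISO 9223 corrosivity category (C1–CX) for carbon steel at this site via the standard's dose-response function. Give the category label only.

C2

carbon steel: f(T) = +0.150·(T−10) [T≤10 °C] = -2.8200
  SO₂ term: 1.77·4.3^0.52·exp(0.02·54-2.8200) = 0.6633
  Cl⁻ term: 0.102·8.7^0.62·exp(0.033·54+0.04·-8.8) = 1.63
  sum: 0.6633 + 1.63 → r_corr = 2.293 μm/a
2.29 μm/a falls in (1.3, 25] for carbon steel → category C2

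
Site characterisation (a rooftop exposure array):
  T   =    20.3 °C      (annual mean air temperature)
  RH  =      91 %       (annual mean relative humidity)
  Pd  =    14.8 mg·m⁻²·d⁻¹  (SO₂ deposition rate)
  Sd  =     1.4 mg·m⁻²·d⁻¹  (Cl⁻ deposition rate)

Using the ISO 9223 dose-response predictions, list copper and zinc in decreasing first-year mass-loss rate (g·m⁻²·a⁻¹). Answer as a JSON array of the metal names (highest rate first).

["copper", "zinc"]

copper: T>10 °C ⇒ hinge -0.080·(20.3−10) = -0.8240
  SO₂ term: 0.0053·14.8^0.26·exp(0.059·91-0.8240) = 1.006
  Sd branch = 0.01025·Sd^0.27·e^(0.036·RH+0.049·T) = 0.8034 μm/a
  sum: 1.006 + 0.8034 → r_corr = 1.809 μm/a
  mass loss = 1.809 μm/a × 8.96 g/cm³ = 16.21 g·m⁻²·a⁻¹
zinc: temperature factor f = -0.071·(10.3) = -0.7313
  SO₂ term: 0.0129·14.8^0.44·exp(0.046·91-0.7313) = 1.336
  Sd branch = 0.0175·Sd^0.57·e^(0.008·RH+0.085·T) = 0.2465 μm/a
  r_corr = 1.336 + 0.2465 = 1.583 μm/a
  mass loss = 1.583 μm/a × 7.14 g/cm³ = 11.3 g·m⁻²·a⁻¹
Ordering by g·m⁻²·a⁻¹: copper (16.2) > zinc (11.3)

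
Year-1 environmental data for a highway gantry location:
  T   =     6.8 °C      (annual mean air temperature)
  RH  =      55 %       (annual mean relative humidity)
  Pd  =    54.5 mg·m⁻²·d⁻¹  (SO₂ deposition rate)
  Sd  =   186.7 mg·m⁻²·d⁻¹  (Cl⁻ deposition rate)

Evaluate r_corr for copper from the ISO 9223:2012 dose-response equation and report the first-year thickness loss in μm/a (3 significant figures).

r_corr = 0.682 μm/a

copper: T≤10 °C ⇒ hinge +0.126·(6.8−10) = -0.4032
  sulphur-dioxide contribution → 0.257 μm/a
  chloride contribution → 0.4252 μm/a
  total first-year rate 0.6821 μm/a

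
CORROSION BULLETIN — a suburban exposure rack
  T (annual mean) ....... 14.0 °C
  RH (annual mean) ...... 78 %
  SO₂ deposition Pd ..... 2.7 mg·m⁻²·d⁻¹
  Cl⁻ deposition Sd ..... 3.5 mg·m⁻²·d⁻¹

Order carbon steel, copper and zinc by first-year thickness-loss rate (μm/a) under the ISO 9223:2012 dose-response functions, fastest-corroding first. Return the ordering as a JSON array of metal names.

["carbon steel", "copper", "zinc"]

carbon steel: temperature factor f = -0.054·(4.0) = -0.2160
  SO₂ term: 1.77·2.7^0.52·exp(0.02·78-0.2160) = 11.38
  Sd branch = 0.102·Sd^0.62·e^(0.033·RH+0.04·T) = 5.093 μm/a
  sum: 11.38 + 5.093 → r_corr = 16.47 μm/a
copper: T>10 °C ⇒ hinge -0.080·(14.0−10) = -0.3200
  Pd branch = 0.0053·Pd^0.26·e^(0.059·RH+f) = 0.4967 μm/a
  Sd branch = 0.01025·Sd^0.27·e^(0.036·RH+0.049·T) = 0.4732 μm/a
  sum: 0.4967 + 0.4732 → r_corr = 0.9699 μm/a
zinc: temperature factor f = -0.071·(4.0) = -0.2840
  Pd branch = 0.0129·Pd^0.44·e^(0.046·RH+f) = 0.5436 μm/a
  Cl⁻ term: 0.0175·3.5^0.57·exp(0.008·78+0.085·14.0) = 0.2193
  sum: 0.5436 + 0.2193 → r_corr = 0.7629 μm/a
Ordering by μm/a: carbon steel (16.5) > copper (0.97) > zinc (0.763)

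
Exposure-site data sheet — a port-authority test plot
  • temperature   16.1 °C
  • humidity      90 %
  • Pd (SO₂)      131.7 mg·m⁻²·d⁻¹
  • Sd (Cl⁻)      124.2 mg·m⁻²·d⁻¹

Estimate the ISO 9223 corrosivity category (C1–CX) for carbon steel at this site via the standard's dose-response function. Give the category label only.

C5

carbon steel: f(T) = -0.054·(T−10) [T>10 °C] = -0.3294
  SO₂ term: 1.77·131.7^0.52·exp(0.02·90-0.3294) = 97.46
  Cl⁻ term: 0.102·124.2^0.62·exp(0.033·90+0.04·16.1) = 75.25
  r_corr = 97.46 + 75.25 = 172.7 μm/a
173 μm/a falls in (80, 200] for carbon steel → category C5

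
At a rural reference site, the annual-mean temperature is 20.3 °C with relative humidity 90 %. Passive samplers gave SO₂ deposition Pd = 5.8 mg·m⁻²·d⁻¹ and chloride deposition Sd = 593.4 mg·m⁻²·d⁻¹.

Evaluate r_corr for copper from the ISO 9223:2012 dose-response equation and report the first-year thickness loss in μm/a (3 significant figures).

r_corr = 4.71 μm/a

copper: f(T) = -0.080·(T−10) [T>10 °C] = -0.8240
  SO₂ term: 0.0053·5.8^0.26·exp(0.059·90-0.8240) = 0.743
  Cl⁻ term: 0.01025·593.4^0.27·exp(0.036·90+0.049·20.3) = 3.969
  sum: 0.743 + 3.969 → r_corr = 4.712 μm/a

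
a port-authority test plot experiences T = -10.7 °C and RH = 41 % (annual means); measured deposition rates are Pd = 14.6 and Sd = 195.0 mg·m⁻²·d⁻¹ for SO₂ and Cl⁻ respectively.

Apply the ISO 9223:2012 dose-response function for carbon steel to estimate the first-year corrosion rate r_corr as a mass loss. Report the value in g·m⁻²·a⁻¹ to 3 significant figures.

carbon steel: f(T) = +0.150·(T−10) [T≤10 °C] = -3.1050
  Pd branch = 1.77·Pd^0.52·e^(0.02·RH+f) = 0.7262 μm/a
  Sd branch = 0.102·Sd^0.62·e^(0.033·RH+0.04·T) = 6.763 μm/a
  r_corr = 0.7262 + 6.763 = 7.489 μm/a
Convert to mass loss: 7.489 μm/a × 7.85 g/cm³ = 58.79 g·m⁻²·a⁻¹

r_corr = 58.8 g·m⁻²·a⁻¹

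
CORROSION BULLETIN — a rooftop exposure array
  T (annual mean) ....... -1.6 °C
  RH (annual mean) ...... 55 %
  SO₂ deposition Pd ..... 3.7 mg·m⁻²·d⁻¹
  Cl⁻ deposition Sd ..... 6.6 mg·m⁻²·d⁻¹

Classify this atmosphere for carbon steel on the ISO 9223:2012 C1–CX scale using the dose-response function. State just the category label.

carbon steel: T≤10 °C ⇒ hinge +0.150·(-1.6−10) = -1.7400
  SO₂ term: 1.77·3.7^0.52·exp(0.02·55-1.7400) = 1.843
  Sd branch = 0.102·Sd^0.62·e^(0.033·RH+0.04·T) = 1.893 μm/a
  sum: 1.843 + 1.893 → r_corr = 3.736 μm/a
3.74 μm/a falls in (1.3, 25] for carbon steel → category C2

C2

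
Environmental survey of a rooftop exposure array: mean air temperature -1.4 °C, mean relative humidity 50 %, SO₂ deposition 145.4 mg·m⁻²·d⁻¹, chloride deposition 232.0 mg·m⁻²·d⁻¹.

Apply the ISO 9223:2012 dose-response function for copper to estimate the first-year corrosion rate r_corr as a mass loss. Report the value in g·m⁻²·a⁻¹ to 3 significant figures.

copper: temperature factor f = +0.126·(-11.4) = -1.4364
  Pd branch = 0.0053·Pd^0.26·e^(0.059·RH+f) = 0.08788 μm/a
  Sd branch = 0.01025·Sd^0.27·e^(0.036·RH+0.049·T) = 0.252 μm/a
  r_corr = 0.08788 + 0.252 = 0.3398 μm/a
Convert to mass loss: 0.3398 μm/a × 8.96 g/cm³ = 3.045 g·m⁻²·a⁻¹

r_corr = 3.05 g·m⁻²·a⁻¹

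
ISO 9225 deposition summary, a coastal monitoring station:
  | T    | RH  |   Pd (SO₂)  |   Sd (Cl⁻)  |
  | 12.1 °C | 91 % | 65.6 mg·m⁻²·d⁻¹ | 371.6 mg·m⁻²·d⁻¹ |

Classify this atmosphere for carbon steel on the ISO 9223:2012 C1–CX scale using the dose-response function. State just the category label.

carbon steel: T>10 °C ⇒ hinge -0.054·(12.1−10) = -0.1134
  sulphur-dioxide contribution → 85.89 μm/a
  chloride contribution → 130.7 μm/a
  ⇒ r_corr(carbon steel) = 216.6 μm/a
217 μm/a falls in (200, 700] for carbon steel → category CX

CX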